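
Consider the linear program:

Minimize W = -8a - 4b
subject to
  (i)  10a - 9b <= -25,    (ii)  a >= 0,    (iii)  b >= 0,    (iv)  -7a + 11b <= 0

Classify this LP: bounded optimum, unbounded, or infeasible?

The boundaries 10a - 9b = -25 and a = 0 meet at (0, 25/9), but that point violates -7a + 11b ≤ 0. Every candidate vertex is excluded by some other constraint, so the feasible region is empty.

infeasible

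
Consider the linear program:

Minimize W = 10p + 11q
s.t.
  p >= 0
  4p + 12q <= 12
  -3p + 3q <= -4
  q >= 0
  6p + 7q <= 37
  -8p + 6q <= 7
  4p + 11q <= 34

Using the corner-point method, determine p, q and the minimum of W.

Extreme points and W = 10p + 11q:
  (7/4, 5/12) → W = 265/12
  (3, 0) → W = 30
  (4/3, 0) → W = 40/3

At the optimal vertex, -3p + 3q = -4 and q = 0.
Solving simultaneously gives p = 4/3, q = 0.

p = 4/3, q = 0, minimum W = 40/3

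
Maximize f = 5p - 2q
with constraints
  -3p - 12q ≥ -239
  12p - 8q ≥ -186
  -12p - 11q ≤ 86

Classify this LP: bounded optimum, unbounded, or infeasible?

unbounded

From the feasible point (-40/21, 571/28), moving in the direction (12, -3) keeps every constraint satisfied while f increases without bound.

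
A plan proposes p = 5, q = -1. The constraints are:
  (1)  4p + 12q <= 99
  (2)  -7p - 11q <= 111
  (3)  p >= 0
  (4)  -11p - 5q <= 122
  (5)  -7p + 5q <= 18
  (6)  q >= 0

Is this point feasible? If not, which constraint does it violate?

not feasible — violates (6)

Constraint (6): q = -1, which is not ≥ 0. All other constraints are satisfied.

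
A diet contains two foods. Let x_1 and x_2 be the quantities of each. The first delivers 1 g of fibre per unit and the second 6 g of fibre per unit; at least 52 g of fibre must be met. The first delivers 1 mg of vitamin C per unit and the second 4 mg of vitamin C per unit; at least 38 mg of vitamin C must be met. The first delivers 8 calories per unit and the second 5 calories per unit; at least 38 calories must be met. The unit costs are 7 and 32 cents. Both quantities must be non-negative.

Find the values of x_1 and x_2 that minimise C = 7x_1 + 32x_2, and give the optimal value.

Feasible corners and C = 7x_1 + 32x_2:
  (0, 19/2) → C = 304
  (52, 0) → C = 364
  (10, 7) → C = 294
The feasible region is unbounded (it extends along (0, 1), (1, 0)), but C strictly increases along every unbounded feasible direction, so there is no improving ray and the minimum is attained at a vertex.

The binding constraints are x_1 + 6x_2 = 52 and x_1 + 4x_2 = 38.
Solving simultaneously gives x_1 = 10, x_2 = 7.

x_1 = 10, x_2 = 7, minimum C = 294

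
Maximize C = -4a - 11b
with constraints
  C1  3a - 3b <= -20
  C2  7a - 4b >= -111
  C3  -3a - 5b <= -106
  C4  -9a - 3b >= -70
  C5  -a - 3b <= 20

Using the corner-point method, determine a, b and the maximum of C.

a = 8/9, b = 62/3, maximum C = -2078/9

Vertices and C = -4a - 11b:
  (-131/47, 1075/47) → C = -11301/47
  (-53/57, 1489/57) → C = -5389/19
  (8/9, 62/3) → C = -2078/9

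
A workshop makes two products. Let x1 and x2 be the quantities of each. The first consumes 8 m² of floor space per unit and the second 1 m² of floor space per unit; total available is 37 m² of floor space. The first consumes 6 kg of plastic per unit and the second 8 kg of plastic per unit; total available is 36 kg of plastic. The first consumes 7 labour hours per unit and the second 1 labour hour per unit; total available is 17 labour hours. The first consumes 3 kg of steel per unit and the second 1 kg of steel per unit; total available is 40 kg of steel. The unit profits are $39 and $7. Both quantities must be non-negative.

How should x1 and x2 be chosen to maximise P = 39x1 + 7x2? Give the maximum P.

x1 = 2, x2 = 3, maximum P = 99

Corner points and P = 39x1 + 7x2:
  (0, 0) → P = 0
  (0, 9/2) → P = 63/2
  (17/7, 0) → P = 663/7
  (2, 3) → P = 99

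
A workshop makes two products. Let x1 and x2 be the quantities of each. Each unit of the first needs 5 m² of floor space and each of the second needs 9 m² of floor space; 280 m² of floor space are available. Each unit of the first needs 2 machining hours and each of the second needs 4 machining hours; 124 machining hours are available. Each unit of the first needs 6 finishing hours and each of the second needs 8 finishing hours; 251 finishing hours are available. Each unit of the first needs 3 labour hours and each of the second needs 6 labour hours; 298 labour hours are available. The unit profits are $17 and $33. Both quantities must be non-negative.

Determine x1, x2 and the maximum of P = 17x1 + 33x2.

x1 = 3/2, x2 = 121/4, maximum P = 4095/4

Feasible corners and P = 17x1 + 33x2:
  (0, 0) → P = 0
  (0, 31) → P = 1023
  (251/6, 0) → P = 4267/6
  (3/2, 121/4) → P = 4095/4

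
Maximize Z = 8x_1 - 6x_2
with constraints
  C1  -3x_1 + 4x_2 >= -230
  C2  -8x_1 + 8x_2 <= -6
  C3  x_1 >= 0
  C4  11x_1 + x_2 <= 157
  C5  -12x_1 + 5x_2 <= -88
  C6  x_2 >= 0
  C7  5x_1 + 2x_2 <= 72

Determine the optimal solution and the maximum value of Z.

x_1 = 157/11, x_2 = 0, maximum Z = 1256/11

Vertices and Z = 8x_1 - 6x_2:
  (157/11, 0) → Z = 1256/11
  (242/17, 7/17) → Z = 1894/17
  (22/3, 0) → Z = 176/3
  (536/49, 424/49) → Z = 1744/49

The binding constraints are 11x_1 + x_2 = 157 and x_2 = 0.
Solving simultaneously gives x_1 = 157/11, x_2 = 0.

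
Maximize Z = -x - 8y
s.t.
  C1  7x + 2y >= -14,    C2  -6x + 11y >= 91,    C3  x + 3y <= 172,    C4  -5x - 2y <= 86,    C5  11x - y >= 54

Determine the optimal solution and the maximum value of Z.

Extreme points and Z = -x - 8y:
  (1619/29, 1123/29) → Z = -10603/29
  (137/23, 265/23) → Z = -2257/23
  (167/17, 919/17) → Z = -7519/17

x = 137/23, y = 265/23, maximum Z = -2257/23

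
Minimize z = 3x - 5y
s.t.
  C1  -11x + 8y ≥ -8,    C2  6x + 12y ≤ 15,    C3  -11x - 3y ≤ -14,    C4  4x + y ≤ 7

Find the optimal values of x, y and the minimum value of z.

x = 41/38, y = 27/38, minimum z = -6/19

Extreme points and z = 3x - 5y:
  (6/5, 13/20) → z = 7/20
  (136/121, 6/11) → z = 78/121
  (41/38, 27/38) → z = -6/19

At the optimal vertex, 6x + 12y = 15 and -11x - 3y = -14.
Solving simultaneously gives x = 41/38, y = 27/38.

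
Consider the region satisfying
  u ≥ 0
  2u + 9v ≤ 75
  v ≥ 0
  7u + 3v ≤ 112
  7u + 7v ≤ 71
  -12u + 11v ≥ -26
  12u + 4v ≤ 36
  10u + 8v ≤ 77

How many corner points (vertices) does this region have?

5

Of the 28 pairwise boundary intersections, those satisfying every inequality are:
  (0, 25/3)
  (0, 0)
  (6/25, 207/25)
  (13/6, 0)
  (25/9, 2/3)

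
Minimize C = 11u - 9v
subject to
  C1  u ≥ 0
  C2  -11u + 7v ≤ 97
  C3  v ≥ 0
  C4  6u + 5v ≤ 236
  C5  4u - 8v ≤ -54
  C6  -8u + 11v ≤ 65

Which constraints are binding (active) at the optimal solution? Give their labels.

Feasible corners and C = 11u - 9v:
  (809/34, 317/17) → C = 3193/34
  (2271/106, 1139/53) → C = 4479/106
  (37/10, 43/5) → C = -367/10

The minimum is at (37/10, 43/5). Substituting into each constraint, equality holds for C5 and C6; the remaining constraints have slack.

C5 and C6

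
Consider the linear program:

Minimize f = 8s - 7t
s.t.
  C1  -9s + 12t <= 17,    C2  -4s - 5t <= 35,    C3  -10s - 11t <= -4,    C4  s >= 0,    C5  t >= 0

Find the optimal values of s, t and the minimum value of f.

s = 0, t = 17/12, minimum f = -119/12

Extreme points and f = 8s - 7t:
  (0, 17/12) → f = -119/12
  (0, 4/11) → f = -28/11
  (2/5, 0) → f = 16/5
The feasible region is unbounded (it extends along (4, 3), (1, 0)), but f strictly increases along every unbounded feasible direction, so there is no improving ray and the minimum is attained at a vertex.

The binding constraints are -9s + 12t = 17 and s = 0.
Solving simultaneously gives s = 0, t = 17/12.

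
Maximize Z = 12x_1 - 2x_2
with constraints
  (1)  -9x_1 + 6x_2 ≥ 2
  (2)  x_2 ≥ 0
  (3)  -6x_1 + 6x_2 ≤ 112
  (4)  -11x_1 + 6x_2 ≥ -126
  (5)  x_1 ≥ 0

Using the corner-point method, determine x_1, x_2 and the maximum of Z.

Corner points and Z = 12x_1 - 2x_2:
  (110/3, 166/3) → Z = 988/3
  (0, 1/3) → Z = -2/3
  (0, 56/3) → Z = -112/3

The binding constraints are -9x_1 + 6x_2 = 2 and -6x_1 + 6x_2 = 112.
Solving simultaneously gives x_1 = 110/3, x_2 = 166/3.

x_1 = 110/3, x_2 = 166/3, maximum Z = 988/3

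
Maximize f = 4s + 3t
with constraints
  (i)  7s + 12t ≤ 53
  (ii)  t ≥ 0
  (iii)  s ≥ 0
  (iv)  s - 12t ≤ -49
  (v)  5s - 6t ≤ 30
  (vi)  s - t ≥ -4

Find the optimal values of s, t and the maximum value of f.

Vertices and f = 4s + 3t:
  (1/2, 33/8) → f = 115/8
  (5/19, 81/19) → f = 263/19
  (1/11, 45/11) → f = 139/11

s = 1/2, t = 33/8, maximum f = 115/8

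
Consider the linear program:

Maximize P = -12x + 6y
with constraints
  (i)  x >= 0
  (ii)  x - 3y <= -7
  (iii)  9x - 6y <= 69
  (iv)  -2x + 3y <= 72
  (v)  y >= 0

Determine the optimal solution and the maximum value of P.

Extreme points and P = -12x + 6y:
  (0, 7/3) → P = 14
  (0, 24) → P = 144
  (83/7, 44/7) → P = -732/7
  (213/5, 262/5) → P = -984/5

The binding constraints are x = 0 and -2x + 3y = 72.
Solving simultaneously gives x = 0, y = 24.

x = 0, y = 24, maximum P = 144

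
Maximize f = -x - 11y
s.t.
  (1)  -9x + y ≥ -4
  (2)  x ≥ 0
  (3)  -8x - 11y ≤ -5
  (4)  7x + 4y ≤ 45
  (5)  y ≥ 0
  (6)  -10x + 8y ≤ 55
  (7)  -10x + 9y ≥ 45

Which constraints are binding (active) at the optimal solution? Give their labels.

Vertices and f = -x - 11y:
  (87/62, 535/62) → f = -2986/31
  (81/71, 445/71) → f = -4976/71
  (0, 55/8) → f = -605/8
  (0, 5) → f = -55

The maximum is at (0, 5). Substituting into each constraint, equality holds for (2) and (7); the remaining constraints have slack.

(2) and (7)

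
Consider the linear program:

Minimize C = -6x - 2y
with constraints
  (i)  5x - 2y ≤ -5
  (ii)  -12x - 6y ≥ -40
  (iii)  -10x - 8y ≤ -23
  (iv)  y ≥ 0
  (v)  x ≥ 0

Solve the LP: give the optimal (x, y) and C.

x = 25/27, y = 130/27, minimum C = -410/27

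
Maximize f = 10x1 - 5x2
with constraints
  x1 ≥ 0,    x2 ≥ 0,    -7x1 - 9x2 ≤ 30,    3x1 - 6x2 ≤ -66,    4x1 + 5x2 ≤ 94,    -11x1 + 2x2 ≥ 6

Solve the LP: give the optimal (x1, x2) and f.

x1 = 8/5, x2 = 59/5, maximum f = -43

Extreme points and f = 10x1 - 5x2:
  (0, 11) → f = -55
  (0, 94/5) → f = -94
  (8/5, 59/5) → f = -43
  (158/63, 1058/63) → f = -530/9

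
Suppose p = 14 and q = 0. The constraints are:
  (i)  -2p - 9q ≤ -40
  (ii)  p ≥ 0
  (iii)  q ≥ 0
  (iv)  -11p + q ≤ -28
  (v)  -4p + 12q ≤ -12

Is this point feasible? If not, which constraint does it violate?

Constraint (i): -2p - 9q = -28, which is not ≤ -40. All other constraints are satisfied.

not feasible — violates (i)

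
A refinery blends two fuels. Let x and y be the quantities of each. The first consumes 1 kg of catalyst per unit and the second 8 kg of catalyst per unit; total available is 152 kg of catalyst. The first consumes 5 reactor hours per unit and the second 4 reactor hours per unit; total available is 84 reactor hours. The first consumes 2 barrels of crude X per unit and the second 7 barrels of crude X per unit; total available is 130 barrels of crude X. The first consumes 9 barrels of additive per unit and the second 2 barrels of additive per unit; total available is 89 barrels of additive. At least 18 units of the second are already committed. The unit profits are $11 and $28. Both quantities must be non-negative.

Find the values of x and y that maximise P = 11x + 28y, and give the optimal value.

x = 2, y = 18, maximum P = 526

Feasible corners and P = 11x + 28y:
  (0, 130/7) → P = 520
  (0, 18) → P = 504
  (2, 18) → P = 526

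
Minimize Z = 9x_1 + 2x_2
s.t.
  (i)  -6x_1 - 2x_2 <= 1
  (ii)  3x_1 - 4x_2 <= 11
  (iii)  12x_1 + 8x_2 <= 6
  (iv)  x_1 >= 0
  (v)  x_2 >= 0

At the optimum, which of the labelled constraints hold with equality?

(iv) and (v)

Corner points and Z = 9x_1 + 2x_2:
  (0, 3/4) → Z = 3/2
  (1/2, 0) → Z = 9/2
  (0, 0) → Z = 0

The minimum is at (0, 0). Substituting into each constraint, equality holds for (iv) and (v); the remaining constraints have slack.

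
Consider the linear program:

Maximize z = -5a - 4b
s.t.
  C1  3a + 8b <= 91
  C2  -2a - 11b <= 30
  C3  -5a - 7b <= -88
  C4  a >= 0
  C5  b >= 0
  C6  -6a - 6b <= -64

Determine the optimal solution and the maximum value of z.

a = 67/19, b = 191/19, maximum z = -1099/19

Vertices and z = -5a - 4b:
  (67/19, 191/19) → z = -1099/19
  (91/3, 0) → z = -455/3
  (88/5, 0) → z = -88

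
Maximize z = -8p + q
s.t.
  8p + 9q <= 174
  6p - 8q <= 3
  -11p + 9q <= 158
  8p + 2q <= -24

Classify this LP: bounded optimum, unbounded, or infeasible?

bounded optimum

Vertices and z = -8p + q:
  (-1291/34, -981/34) → z = 9347/34
  (-93/38, -42/19) → z = 330/19
  (-266/47, 500/47) → z = 2628/47
The feasible region has finitely many vertices and no improving ray; the maximum is 9347/34 at (-1291/34, -981/34).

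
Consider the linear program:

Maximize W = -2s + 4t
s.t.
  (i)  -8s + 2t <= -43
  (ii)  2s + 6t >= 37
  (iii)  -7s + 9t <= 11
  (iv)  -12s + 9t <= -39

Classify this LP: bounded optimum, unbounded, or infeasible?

From the feasible point (83/13, 105/26), moving in the direction (9, 7) keeps every constraint satisfied while W increases without bound.

unbounded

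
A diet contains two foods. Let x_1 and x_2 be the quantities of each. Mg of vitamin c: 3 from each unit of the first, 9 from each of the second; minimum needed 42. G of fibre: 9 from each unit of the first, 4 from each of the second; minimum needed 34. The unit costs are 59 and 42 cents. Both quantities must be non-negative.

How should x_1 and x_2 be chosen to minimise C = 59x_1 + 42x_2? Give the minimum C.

Vertices and C = 59x_1 + 42x_2:
  (0, 17/2) → C = 357
  (14, 0) → C = 826
  (2, 4) → C = 286
The feasible region is unbounded (it extends along (0, 1), (1, 0)), but C strictly increases along every unbounded feasible direction, so there is no improving ray and the minimum is attained at a vertex.

The optimum lies where 3x_1 + 9x_2 = 42 and 9x_1 + 4x_2 = 34.
Solving simultaneously gives x_1 = 2, x_2 = 4.

x_1 = 2, x_2 = 4, minimum C = 286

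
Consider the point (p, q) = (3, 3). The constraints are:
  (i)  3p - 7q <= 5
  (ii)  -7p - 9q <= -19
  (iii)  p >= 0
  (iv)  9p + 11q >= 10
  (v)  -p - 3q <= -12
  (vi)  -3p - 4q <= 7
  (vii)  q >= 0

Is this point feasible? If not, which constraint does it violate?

feasible

(i): -12 ≤ 5 ✓
(ii): -48 ≤ -19 ✓
(iii): 3 ≥ 0 ✓
(iv): 60 ≥ 10 ✓
(v): -12 ≤ -12 ✓
(vi): -21 ≤ 7 ✓
(vii): 3 ≥ 0 ✓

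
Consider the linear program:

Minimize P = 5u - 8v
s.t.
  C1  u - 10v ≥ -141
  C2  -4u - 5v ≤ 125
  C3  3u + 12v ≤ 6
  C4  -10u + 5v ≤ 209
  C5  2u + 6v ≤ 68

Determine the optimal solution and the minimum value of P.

The feasible region is unbounded (it extends along (3, -1), (5, -4)), but P strictly increases along every unbounded feasible direction, so there is no improving ray and the minimum is attained at a vertex.

The binding constraints are 3u + 12v = 6 and -10u + 5v = 209.
Solving simultaneously gives u = -826/45, v = 229/45.

u = -826/45, v = 229/45, minimum P = -5962/45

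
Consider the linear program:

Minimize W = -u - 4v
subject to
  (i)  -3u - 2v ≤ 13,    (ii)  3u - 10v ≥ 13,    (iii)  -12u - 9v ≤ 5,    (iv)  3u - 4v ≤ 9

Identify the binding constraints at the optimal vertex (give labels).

Vertices and W = -u - 4v:
  (67/147, -57/49) → W = 617/147
  (19/9, -2/3) → W = 5/9
  (61/75, -41/25) → W = 431/75

The minimum is at (19/9, -2/3). Substituting into each constraint, equality holds for (ii) and (iv); the remaining constraints have slack.

(ii) and (iv)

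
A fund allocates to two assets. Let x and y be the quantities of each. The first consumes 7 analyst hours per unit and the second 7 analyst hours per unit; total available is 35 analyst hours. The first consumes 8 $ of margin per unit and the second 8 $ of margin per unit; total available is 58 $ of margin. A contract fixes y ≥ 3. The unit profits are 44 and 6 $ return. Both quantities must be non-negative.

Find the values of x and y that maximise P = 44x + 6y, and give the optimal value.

The binding constraints are 7x + 7y = 35 and y = 3.
Solving simultaneously gives x = 2, y = 3.

x = 2, y = 3, maximum P = 106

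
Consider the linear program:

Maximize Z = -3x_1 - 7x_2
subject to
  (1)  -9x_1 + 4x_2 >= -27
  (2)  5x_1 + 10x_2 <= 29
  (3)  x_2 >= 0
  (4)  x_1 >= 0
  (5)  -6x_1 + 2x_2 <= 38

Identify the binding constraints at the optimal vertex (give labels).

(3) and (4)

Feasible corners and Z = -3x_1 - 7x_2:
  (193/55, 63/55) → Z = -204/11
  (3, 0) → Z = -9
  (0, 29/10) → Z = -203/10
  (0, 0) → Z = 0

The maximum is at (0, 0). Substituting into each constraint, equality holds for (3) and (4); the remaining constraints have slack.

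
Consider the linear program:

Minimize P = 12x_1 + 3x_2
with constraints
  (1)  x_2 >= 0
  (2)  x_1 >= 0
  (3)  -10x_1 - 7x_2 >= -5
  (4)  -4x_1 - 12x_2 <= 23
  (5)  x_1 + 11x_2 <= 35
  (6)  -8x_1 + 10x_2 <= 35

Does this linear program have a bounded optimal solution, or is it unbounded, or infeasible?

Extreme points and P = 12x_1 + 3x_2:
  (0, 0) → P = 0
  (1/2, 0) → P = 6
  (0, 5/7) → P = 15/7
The feasible region has finitely many vertices and no improving ray; the minimum is 0 at (0, 0).

bounded optimum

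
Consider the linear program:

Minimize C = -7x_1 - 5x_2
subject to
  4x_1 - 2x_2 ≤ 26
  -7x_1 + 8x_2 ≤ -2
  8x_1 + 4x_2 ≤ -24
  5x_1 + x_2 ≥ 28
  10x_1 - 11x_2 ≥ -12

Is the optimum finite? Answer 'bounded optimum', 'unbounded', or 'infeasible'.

infeasible

The boundaries 4x_1 - 2x_2 = 26 and -7x_1 + 8x_2 = -2 meet at (34/3, 29/3), but that point violates 8x_1 + 4x_2 ≤ -24. Every candidate vertex is excluded by some other constraint, so the feasible region is empty.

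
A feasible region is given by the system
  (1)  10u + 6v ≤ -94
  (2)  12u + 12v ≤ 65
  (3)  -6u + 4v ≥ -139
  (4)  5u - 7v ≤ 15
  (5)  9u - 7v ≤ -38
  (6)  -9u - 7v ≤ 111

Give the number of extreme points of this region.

4

Pairwise boundary intersections that survive every other constraint:
  (-253/8, 889/24)
  (-443/62, -233/62)
  (-1787/24, 639/8)
  (-149/18, -73/14)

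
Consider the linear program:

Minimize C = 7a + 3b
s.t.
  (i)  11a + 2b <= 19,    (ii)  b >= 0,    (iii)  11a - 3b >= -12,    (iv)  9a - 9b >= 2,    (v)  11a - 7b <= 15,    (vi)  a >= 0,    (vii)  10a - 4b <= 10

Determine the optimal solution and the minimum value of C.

a = 2/9, b = 0, minimum C = 14/9

Feasible corners and C = 7a + 3b:
  (175/117, 149/117) → C = 1672/117
  (3/2, 5/4) → C = 57/4
  (2/9, 0) → C = 14/9
  (1, 0) → C = 7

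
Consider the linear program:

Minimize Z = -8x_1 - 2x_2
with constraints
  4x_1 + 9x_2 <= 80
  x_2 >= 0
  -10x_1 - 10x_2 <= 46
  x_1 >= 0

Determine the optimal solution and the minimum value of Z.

Feasible corners and Z = -8x_1 - 2x_2:
  (20, 0) → Z = -160
  (0, 80/9) → Z = -160/9
  (0, 0) → Z = 0

The optimum lies where 4x_1 + 9x_2 = 80 and x_2 = 0.
Solving simultaneously gives x_1 = 20, x_2 = 0.

x_1 = 20, x_2 = 0, minimum Z = -160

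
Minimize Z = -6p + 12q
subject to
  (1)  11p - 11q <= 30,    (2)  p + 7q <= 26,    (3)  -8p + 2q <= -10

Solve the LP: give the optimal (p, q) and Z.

p = 25/33, q = -65/33, minimum Z = -310/11

Extreme points and Z = -6p + 12q:
  (62/11, 32/11) → Z = 12/11
  (25/33, -65/33) → Z = -310/11
  (61/29, 99/29) → Z = 822/29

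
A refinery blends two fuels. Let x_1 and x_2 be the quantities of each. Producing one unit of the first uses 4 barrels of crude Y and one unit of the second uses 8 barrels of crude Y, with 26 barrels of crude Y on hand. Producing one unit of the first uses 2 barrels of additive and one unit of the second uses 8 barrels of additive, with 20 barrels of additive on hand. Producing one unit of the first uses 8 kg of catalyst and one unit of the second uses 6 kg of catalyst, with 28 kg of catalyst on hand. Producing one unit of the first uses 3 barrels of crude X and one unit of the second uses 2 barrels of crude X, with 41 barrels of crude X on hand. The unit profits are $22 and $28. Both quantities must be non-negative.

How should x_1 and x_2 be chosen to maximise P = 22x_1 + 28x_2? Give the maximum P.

x_1 = 2, x_2 = 2, maximum P = 100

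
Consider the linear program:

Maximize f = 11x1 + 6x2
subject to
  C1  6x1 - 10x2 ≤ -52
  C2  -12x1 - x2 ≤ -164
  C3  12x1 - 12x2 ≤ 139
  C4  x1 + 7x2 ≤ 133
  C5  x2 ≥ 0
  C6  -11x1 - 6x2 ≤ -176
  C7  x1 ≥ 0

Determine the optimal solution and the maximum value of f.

Feasible corners and f = 11x1 + 6x2:
  (794/63, 268/21) → f = 13558/63
  (483/26, 425/26) → f = 7863/26
  (1015/83, 1432/83) → f = 19757/83

The optimum lies where 6x1 - 10x2 = -52 and x1 + 7x2 = 133.
Solving simultaneously gives x1 = 483/26, x2 = 425/26.

x1 = 483/26, x2 = 425/26, maximum f = 7863/26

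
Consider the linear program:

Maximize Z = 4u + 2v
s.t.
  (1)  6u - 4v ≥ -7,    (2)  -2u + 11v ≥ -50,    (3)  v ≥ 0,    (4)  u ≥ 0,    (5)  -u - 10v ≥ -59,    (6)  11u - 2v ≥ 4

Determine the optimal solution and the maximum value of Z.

Vertices and Z = 4u + 2v:
  (83/32, 361/64) → Z = 693/32
  (15/16, 101/32) → Z = 161/16
  (25, 0) → Z = 100
  (1149/31, 68/31) → Z = 4732/31
  (4/11, 0) → Z = 16/11

The binding constraints are -2u + 11v = -50 and -u - 10v = -59.
Solving simultaneously gives u = 1149/31, v = 68/31.

u = 1149/31, v = 68/31, maximum Z = 4732/31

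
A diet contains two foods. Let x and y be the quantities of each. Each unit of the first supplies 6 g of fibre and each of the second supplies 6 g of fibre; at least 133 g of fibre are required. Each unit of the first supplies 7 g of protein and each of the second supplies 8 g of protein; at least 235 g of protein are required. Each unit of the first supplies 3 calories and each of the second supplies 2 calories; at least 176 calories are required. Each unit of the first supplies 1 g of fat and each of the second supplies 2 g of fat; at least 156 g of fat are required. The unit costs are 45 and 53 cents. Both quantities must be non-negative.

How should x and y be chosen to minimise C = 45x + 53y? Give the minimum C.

x = 10, y = 73, minimum C = 4319

Extreme points and C = 45x + 53y:
  (0, 88) → C = 4664
  (156, 0) → C = 7020
  (10, 73) → C = 4319
The feasible region is unbounded (it extends along (0, 1), (1, 0)), but C strictly increases along every unbounded feasible direction, so there is no improving ray and the minimum is attained at a vertex.

The binding constraints are 3x + 2y = 176 and x + 2y = 156.
Solving simultaneously gives x = 10, y = 73.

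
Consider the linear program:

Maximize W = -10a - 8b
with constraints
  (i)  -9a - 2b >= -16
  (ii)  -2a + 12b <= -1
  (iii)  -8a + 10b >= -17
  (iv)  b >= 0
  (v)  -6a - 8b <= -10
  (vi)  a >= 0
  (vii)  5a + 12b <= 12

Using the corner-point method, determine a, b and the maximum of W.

a = 16/11, b = 7/44, maximum W = -174/11

Feasible corners and W = -10a - 8b:
  (97/56, 23/112) → W = -531/28
  (16/9, 0) → W = -160/9
  (16/11, 7/44) → W = -174/11
  (5/3, 0) → W = -50/3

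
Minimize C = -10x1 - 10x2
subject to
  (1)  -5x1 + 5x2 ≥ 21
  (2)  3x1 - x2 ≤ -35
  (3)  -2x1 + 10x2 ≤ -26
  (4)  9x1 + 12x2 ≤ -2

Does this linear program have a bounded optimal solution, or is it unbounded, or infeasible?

bounded optimum

Feasible corners and C = -10x1 - 10x2:
  (-77/5, -56/5) → C = 266
  (-94/7, -37/7) → C = 1310/7
The feasible region has finitely many vertices and no improving ray; the minimum is 1310/7 at (-94/7, -37/7).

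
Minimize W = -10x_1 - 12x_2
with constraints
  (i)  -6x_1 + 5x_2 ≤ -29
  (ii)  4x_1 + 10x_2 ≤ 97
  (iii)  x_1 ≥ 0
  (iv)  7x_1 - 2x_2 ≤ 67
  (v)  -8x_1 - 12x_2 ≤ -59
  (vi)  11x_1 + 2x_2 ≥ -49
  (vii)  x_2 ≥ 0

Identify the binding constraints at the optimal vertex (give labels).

Extreme points and W = -10x_1 - 12x_2:
  (155/16, 233/40) → W = -6671/40
  (643/112, 61/56) → W = -3947/56
  (144/13, 137/26) → W = -174
  (67/7, 0) → W = -670/7
  (59/8, 0) → W = -295/4

The minimum is at (144/13, 137/26). Substituting into each constraint, equality holds for (ii) and (iv); the remaining constraints have slack.

(ii) and (iv)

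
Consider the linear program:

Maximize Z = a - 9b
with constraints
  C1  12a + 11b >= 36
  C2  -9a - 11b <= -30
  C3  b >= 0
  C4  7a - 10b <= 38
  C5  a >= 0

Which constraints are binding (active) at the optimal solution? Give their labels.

C3 and C4

Feasible corners and Z = a - 9b:
  (2, 12/11) → Z = -86/11
  (0, 36/11) → Z = -324/11
  (10/3, 0) → Z = 10/3
  (38/7, 0) → Z = 38/7
The feasible region is unbounded (it extends along (0, 1), (10, 7)), but Z strictly decreases along every unbounded feasible direction, so there is no improving ray and the maximum is attained at a vertex.

The maximum is at (38/7, 0). Substituting into each constraint, equality holds for C3 and C4; the remaining constraints have slack.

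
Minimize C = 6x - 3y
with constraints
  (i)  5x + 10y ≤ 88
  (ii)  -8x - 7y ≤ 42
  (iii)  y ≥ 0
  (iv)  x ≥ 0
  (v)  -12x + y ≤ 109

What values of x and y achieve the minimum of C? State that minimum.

x = 0, y = 44/5, minimum C = -132/5

At the optimal vertex, 5x + 10y = 88 and x = 0.
Solving simultaneously gives x = 0, y = 44/5.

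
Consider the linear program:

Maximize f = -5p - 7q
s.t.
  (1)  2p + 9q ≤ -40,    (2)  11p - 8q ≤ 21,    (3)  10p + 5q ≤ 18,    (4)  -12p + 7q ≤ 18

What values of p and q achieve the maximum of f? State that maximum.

p = -291/19, q = -450/19, maximum f = 4605/19

The binding constraints are 11p - 8q = 21 and -12p + 7q = 18.
Solving simultaneously gives p = -291/19, q = -450/19.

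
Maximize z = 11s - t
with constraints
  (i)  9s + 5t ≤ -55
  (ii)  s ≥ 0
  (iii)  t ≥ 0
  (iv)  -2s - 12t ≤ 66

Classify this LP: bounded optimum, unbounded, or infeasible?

The boundaries 9s + 5t = -55 and t = 0 meet at (-55/9, 0), but that point violates s ≥ 0. Every candidate vertex is excluded by some other constraint, so the feasible region is empty.

infeasible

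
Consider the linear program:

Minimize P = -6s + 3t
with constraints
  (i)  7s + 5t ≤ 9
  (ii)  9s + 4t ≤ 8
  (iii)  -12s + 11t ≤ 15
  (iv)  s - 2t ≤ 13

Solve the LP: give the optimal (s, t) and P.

The binding constraints are 9s + 4t = 8 and s - 2t = 13.
Solving simultaneously gives s = 34/11, t = -109/22.

s = 34/11, t = -109/22, minimum P = -735/22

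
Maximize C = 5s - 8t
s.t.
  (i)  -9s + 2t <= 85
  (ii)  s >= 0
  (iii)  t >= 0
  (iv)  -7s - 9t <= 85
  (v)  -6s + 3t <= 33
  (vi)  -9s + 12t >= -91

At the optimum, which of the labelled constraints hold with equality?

Corner points and C = 5s - 8t:
  (0, 0) → C = 0
  (0, 11) → C = -88
  (91/9, 0) → C = 455/9
The feasible region is unbounded (it extends along (4, 3), (1, 2)), but C strictly decreases along every unbounded feasible direction, so there is no improving ray and the maximum is attained at a vertex.

The maximum is at (91/9, 0). Substituting into each constraint, equality holds for (iii) and (vi); the remaining constraints have slack.

(iii) and (vi)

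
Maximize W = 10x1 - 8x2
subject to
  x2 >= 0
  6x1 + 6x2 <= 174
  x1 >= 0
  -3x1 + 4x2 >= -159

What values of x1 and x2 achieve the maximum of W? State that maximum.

x1 = 29, x2 = 0, maximum W = 290

Corner points and W = 10x1 - 8x2:
  (29, 0) → W = 290
  (0, 0) → W = 0
  (0, 29) → W = -232

At the optimal vertex, x2 = 0 and 6x1 + 6x2 = 174.
Solving simultaneously gives x1 = 29, x2 = 0.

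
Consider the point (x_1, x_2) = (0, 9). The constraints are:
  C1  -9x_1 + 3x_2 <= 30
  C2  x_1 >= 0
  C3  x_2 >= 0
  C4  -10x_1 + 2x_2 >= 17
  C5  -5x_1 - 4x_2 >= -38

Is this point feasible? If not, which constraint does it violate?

C1: 27 ≤ 30 ✓
C2: 0 ≥ 0 ✓
C3: 9 ≥ 0 ✓
C4: 18 ≥ 17 ✓
C5: -36 ≥ -38 ✓

feasible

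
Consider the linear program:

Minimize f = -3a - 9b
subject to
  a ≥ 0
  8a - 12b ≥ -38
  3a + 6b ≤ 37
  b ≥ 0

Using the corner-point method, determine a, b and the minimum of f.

a = 18/7, b = 205/42, minimum f = -723/14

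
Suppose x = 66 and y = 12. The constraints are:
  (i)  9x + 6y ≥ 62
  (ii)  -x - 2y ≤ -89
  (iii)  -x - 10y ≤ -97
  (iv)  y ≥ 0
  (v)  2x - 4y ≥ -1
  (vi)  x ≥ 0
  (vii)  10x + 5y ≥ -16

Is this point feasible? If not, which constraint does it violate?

feasible

(i): 666 ≥ 62 ✓
(ii): -90 ≤ -89 ✓
(iii): -186 ≤ -97 ✓
(iv): 12 ≥ 0 ✓
(v): 84 ≥ -1 ✓
(vi): 66 ≥ 0 ✓
(vii): 720 ≥ -16 ✓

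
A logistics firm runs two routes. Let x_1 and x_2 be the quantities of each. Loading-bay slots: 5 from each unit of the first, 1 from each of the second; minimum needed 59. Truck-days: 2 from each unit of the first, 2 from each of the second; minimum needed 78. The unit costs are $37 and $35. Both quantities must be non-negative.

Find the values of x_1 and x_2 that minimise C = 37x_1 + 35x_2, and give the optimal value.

x_1 = 5, x_2 = 34, minimum C = 1375

Extreme points and C = 37x_1 + 35x_2:
  (0, 59) → C = 2065
  (39, 0) → C = 1443
  (5, 34) → C = 1375
The feasible region is unbounded (it extends along (0, 1), (1, 0)), but C strictly increases along every unbounded feasible direction, so there is no improving ray and the minimum is attained at a vertex.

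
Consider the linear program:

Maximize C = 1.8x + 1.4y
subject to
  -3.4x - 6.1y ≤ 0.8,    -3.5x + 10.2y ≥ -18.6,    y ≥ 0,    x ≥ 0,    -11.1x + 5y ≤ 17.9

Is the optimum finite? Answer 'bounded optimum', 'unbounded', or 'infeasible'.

unbounded

From the feasible point (186/35, 0), moving in the direction (5, 11.1) keeps every constraint satisfied while C increases without bound.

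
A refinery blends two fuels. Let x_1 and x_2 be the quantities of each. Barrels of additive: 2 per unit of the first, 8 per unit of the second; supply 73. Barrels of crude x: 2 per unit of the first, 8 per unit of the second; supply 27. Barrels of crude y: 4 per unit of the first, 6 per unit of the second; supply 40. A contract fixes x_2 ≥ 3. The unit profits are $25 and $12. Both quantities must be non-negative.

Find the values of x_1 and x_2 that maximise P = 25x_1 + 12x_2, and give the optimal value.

Corner points and P = 25x_1 + 12x_2:
  (0, 27/8) → P = 81/2
  (0, 3) → P = 36
  (3/2, 3) → P = 147/2

The optimum lies where 2x_1 + 8x_2 = 27 and x_2 = 3.
Solving simultaneously gives x_1 = 3/2, x_2 = 3.

x_1 = 3/2, x_2 = 3, maximum P = 147/2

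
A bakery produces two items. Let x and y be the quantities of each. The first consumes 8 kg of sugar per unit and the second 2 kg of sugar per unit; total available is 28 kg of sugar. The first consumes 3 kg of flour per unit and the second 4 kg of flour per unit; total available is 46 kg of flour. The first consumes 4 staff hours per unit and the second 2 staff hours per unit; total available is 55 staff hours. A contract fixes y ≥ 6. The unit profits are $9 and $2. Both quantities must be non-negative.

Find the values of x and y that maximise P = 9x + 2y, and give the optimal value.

x = 2, y = 6, maximum P = 30

Corner points and P = 9x + 2y:
  (0, 23/2) → P = 23
  (0, 6) → P = 12
  (10/13, 142/13) → P = 374/13
  (2, 6) → P = 30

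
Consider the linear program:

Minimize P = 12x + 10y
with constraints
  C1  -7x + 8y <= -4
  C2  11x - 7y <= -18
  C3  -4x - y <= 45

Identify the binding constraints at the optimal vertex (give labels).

Corner points and P = 12x + 10y:
  (-172/39, -170/39) → P = -3764/39
  (-356/39, -331/39) → P = -7582/39
  (-111/13, -141/13) → P = -2742/13

The minimum is at (-111/13, -141/13). Substituting into each constraint, equality holds for C2 and C3; the remaining constraints have slack.

C2 and C3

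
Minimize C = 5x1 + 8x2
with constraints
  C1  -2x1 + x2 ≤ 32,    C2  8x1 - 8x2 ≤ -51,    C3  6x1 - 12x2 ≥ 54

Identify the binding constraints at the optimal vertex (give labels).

C1 and C2

Extreme points and C = 5x1 + 8x2:
  (-205/8, -77/4) → C = -2257/8
  (-73/3, -50/3) → C = -255
  (-87/4, -123/8) → C = -927/4

The minimum is at (-205/8, -77/4). Substituting into each constraint, equality holds for C1 and C2; the remaining constraints have slack.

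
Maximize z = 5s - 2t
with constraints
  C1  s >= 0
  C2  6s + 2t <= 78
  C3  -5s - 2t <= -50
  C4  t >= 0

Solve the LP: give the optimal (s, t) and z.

Feasible corners and z = 5s - 2t:
  (0, 39) → z = -78
  (0, 25) → z = -50
  (13, 0) → z = 65
  (10, 0) → z = 50

At the optimal vertex, 6s + 2t = 78 and t = 0.
Solving simultaneously gives s = 13, t = 0.

s = 13, t = 0, maximum z = 65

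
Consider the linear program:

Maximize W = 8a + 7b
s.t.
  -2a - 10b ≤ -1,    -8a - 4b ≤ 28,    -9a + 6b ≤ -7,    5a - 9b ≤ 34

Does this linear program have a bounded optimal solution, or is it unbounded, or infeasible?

From the feasible point (38/51, -5/102), moving in the direction (9, 5) keeps every constraint satisfied while W increases without bound.

unbounded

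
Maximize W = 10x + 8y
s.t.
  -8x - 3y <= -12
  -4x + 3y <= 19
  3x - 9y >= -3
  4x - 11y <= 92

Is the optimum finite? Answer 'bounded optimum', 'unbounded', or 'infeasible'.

bounded optimum

Extreme points and W = 10x + 8y:
  (11/9, 20/27) → W = 490/27
  (102/25, -172/25) → W = -356/25
  (287, 96) → W = 3638
The feasible region has finitely many vertices and no improving ray; the maximum is 3638 at (287, 96).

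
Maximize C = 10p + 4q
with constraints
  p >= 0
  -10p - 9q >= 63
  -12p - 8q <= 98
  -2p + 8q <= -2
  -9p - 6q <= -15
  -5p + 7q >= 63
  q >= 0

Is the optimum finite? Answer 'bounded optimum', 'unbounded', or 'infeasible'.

The boundaries -5p + 7q = 63 and q = 0 meet at (-63/5, 0), but that point violates p ≥ 0. Every candidate vertex is excluded by some other constraint, so the feasible region is empty.

infeasible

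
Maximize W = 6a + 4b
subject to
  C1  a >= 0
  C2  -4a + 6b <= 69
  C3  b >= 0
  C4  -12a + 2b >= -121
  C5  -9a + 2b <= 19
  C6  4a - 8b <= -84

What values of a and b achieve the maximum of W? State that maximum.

Feasible corners and W = 6a + 4b:
  (27/2, 41/2) → W = 163
  (12/23, 545/46) → W = 1162/23
  (142/11, 373/22) → W = 1598/11
  (1/4, 85/8) → W = 44

a = 27/2, b = 41/2, maximum W = 163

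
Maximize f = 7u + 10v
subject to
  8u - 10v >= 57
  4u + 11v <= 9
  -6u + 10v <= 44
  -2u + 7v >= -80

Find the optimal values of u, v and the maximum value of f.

Feasible corners and f = 7u + 10v:
  (717/128, -39/32) → f = 3459/128
  (-401/36, -263/18) → f = -2689/12
  (943/50, -151/25) → f = 3581/50

The optimum lies where 4u + 11v = 9 and -2u + 7v = -80.
Solving simultaneously gives u = 943/50, v = -151/25.

u = 943/50, v = -151/25, maximum f = 3581/50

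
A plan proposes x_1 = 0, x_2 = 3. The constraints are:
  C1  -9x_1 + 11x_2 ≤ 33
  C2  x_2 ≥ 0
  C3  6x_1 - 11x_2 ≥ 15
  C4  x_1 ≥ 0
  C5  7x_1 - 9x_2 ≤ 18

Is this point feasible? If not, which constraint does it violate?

Constraint C3: 6x_1 - 11x_2 = -33, which is not ≥ 15. All other constraints are satisfied.

not feasible — violates C3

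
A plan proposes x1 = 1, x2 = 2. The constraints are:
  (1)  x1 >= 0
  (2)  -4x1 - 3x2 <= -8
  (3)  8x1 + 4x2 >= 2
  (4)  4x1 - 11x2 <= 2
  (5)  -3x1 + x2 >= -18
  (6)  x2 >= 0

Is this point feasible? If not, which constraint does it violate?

(1): 1 ≥ 0 ✓
(2): -10 ≤ -8 ✓
(3): 16 ≥ 2 ✓
(4): -18 ≤ 2 ✓
(5): -1 ≥ -18 ✓
(6): 2 ≥ 0 ✓

feasible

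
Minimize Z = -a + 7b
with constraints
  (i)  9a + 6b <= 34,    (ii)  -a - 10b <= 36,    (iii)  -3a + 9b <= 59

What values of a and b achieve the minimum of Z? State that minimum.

a = 139/21, b = -179/42, minimum Z = -1531/42

Vertices and Z = -a + 7b:
  (139/21, -179/42) → Z = -1531/42
  (-16/33, 211/33) → Z = 1493/33
  (-914/39, -49/39) → Z = 571/39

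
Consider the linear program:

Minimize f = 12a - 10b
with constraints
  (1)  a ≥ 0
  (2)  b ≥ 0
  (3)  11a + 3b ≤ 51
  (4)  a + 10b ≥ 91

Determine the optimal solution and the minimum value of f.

Feasible corners and f = 12a - 10b:
  (0, 17) → f = -170
  (0, 91/10) → f = -91
  (237/107, 950/107) → f = -6656/107

At the optimal vertex, a = 0 and 11a + 3b = 51.
Solving simultaneously gives a = 0, b = 17.

a = 0, b = 17, minimum f = -170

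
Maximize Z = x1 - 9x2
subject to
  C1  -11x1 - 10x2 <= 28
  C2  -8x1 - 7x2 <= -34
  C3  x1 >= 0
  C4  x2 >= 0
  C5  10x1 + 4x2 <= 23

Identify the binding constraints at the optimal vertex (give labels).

C2 and C5

Corner points and Z = x1 - 9x2:
  (0, 34/7) → Z = -306/7
  (25/38, 78/19) → Z = -1379/38
  (0, 23/4) → Z = -207/4

The maximum is at (25/38, 78/19). Substituting into each constraint, equality holds for C2 and C5; the remaining constraints have slack.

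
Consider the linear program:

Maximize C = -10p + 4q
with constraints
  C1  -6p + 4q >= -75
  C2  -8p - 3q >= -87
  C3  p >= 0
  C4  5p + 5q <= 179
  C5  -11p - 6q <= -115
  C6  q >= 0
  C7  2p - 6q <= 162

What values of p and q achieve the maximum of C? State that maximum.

p = 0, q = 29, maximum C = 116

Extreme points and C = -10p + 4q:
  (0, 29) → C = 116
  (87/8, 0) → C = -435/4
  (0, 115/6) → C = 230/3
  (115/11, 0) → C = -1150/11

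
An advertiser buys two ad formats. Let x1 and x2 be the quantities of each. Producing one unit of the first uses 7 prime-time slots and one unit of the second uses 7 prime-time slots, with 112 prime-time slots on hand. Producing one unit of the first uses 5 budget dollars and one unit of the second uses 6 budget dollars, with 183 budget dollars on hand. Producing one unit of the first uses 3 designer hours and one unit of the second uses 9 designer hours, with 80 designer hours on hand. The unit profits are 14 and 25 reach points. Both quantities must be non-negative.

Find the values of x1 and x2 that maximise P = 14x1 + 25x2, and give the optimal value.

Vertices and P = 14x1 + 25x2:
  (0, 0) → P = 0
  (0, 80/9) → P = 2000/9
  (16, 0) → P = 224
  (32/3, 16/3) → P = 848/3

The binding constraints are 7x1 + 7x2 = 112 and 3x1 + 9x2 = 80.
Solving simultaneously gives x1 = 32/3, x2 = 16/3.

x1 = 32/3, x2 = 16/3, maximum P = 848/3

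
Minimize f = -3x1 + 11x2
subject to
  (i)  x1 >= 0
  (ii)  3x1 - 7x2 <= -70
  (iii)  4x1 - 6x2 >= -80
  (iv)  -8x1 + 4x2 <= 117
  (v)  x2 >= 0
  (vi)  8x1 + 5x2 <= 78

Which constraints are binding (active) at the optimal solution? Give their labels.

Feasible corners and f = -3x1 + 11x2:
  (0, 10) → f = 110
  (0, 40/3) → f = 440/3
  (196/71, 794/71) → f = 8146/71
  (1, 14) → f = 151

The minimum is at (0, 10). Substituting into each constraint, equality holds for (i) and (ii); the remaining constraints have slack.

(i) and (ii)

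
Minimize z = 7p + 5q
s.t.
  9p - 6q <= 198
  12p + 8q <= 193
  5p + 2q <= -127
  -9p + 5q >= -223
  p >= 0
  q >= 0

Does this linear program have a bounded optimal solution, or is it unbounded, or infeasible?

infeasible

The boundaries 12p + 8q = 193 and 5p + 2q = -127 meet at (-701/8, 2489/16), but that point violates p ≥ 0. Every candidate vertex is excluded by some other constraint, so the feasible region is empty.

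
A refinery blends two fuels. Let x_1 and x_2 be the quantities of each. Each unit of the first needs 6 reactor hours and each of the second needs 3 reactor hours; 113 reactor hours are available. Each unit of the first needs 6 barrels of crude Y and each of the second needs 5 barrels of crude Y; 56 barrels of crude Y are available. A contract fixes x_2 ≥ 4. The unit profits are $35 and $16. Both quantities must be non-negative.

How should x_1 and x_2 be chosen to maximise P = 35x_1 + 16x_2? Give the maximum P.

x_1 = 6, x_2 = 4, maximum P = 274

Feasible corners and P = 35x_1 + 16x_2:
  (0, 56/5) → P = 896/5
  (0, 4) → P = 64
  (6, 4) → P = 274

At the optimal vertex, 6x_1 + 5x_2 = 56 and x_2 = 4.
Solving simultaneously gives x_1 = 6, x_2 = 4.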